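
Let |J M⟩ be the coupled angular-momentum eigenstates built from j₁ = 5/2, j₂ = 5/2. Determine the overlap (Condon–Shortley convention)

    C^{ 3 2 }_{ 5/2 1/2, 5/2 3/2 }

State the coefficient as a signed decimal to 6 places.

triangle: 2!×3!×3!/9! = 72/362880
(j±m)!: 3!×2!×4!×1!×5!×1! = 34560
prefactor² = (2J+1)×Δ×N² = 48
  k=1: −1/(1!×1!×1!×3!×2!×0!) = -1/12
  k=2: +1/(2!×0!×0!×2!×3!×1!) = 1/24
Σ = -1/24  ⇒  CG² = 48×(-1/24)² = 1/12
CG = −√(1/12) = -0.288675

−√(1/12) = -0.288675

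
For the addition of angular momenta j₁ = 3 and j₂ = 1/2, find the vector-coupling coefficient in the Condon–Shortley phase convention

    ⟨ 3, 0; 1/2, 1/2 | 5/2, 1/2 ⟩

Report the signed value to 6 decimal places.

-0.654654  (= −√(3/7))

√[6·1!5!0!/7! · 3!3!1!0!3!2!] = √(432/7)
  +(−1)^1/∏(1,0,2,0,3,0)! = -1/12  (running -1/12)
⟨..|..⟩ = √(432/7)·(-1/12) = -0.654654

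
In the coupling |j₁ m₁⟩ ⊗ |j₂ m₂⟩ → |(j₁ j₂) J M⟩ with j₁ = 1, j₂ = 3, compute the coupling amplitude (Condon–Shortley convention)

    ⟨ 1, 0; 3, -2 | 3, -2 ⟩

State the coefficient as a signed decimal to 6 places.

j₁+j₂−J=1  J+j₁−j₂=1  J−j₁+j₂=5  j₁+j₂+J+1=8
(j₁±m₁, j₂±m₂, J±M) = (1,1,1,5,1,5)
P² = 300
sum k=0..1:
  [0] +1/24 = 1/24
  [1] −1/120 = -1/120
S = 1/30
C² = P²·S² = 1/3 ; C = +0.577350

+√(1/3) = +0.577350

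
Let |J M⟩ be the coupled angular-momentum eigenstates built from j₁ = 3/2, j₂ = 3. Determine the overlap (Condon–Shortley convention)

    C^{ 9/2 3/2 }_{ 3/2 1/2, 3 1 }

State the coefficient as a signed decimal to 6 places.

j₁+j₂−J=0  J+j₁−j₂=3  J−j₁+j₂=6  j₁+j₂+J+1=10
(j₁±m₁, j₂±m₂, J±M) = (2,1,4,2,6,3)
P² = 34560/7
sum k=0..0:
  [0] +1/96 = 1/96
S = 1/96
C² = P²·S² = 15/28 ; C = +0.731925

+0.731925  (= +√(15/28))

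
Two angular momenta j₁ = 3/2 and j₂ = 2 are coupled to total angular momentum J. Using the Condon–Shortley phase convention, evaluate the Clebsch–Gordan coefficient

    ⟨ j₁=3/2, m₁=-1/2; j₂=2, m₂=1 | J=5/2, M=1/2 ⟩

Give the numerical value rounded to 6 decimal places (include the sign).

√[6·1!2!3!/7! · 1!2!3!1!3!2!] = √(72/35)
  +(−1)^0/∏(0,1,2,3,0,0)! = 1/12  (running 1/12)
  +(−1)^1/∏(1,0,1,2,1,1)! = -1/2  (running -5/12)
⟨..|..⟩ = √(72/35)·(-5/12) = -0.597614

-0.597614  (= −√(5/14))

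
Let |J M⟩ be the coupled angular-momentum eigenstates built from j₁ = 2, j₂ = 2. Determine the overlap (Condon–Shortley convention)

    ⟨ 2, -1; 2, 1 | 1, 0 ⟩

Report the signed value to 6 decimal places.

+0.316228

√[3·3!1!1!/6! · 1!3!3!1!1!1!] = √(9/10)
  +(−1)^2/∏(2,1,1,1,0,0)! = 1/2  (running 1/2)
  +(−1)^3/∏(3,0,0,0,1,1)! = -1/6  (running 1/3)
⟨..|..⟩ = √(9/10)·(1/3) = +0.316228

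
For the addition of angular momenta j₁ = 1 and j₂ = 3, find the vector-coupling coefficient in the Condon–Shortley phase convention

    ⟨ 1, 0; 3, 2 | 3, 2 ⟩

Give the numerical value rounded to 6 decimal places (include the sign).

−√(1/3) ≈ -0.577350

j₁+j₂−J=1  J+j₁−j₂=1  J−j₁+j₂=5  j₁+j₂+J+1=8
(j₁±m₁, j₂±m₂, J±M) = (1,1,5,1,5,1)
P² = 300
sum k=0..1:
  [0] +1/120 = 1/120
  [1] −1/24 = -1/24
S = -1/30
C² = P²·S² = 1/3 ; C = -0.577350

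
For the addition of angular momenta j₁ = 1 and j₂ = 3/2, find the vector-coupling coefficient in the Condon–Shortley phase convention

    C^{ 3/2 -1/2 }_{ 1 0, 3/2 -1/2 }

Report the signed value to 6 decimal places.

triangle: 1!·1!·2!/5! = 2/120
(j±m)!: 1!·1!·1!·2!·1!·2! = 4
prefactor² = (2J+1)·Δ·N² = 4/15
  k=0: +1/(0!·1!·1!·1!·0!·1!) = 1
  k=1: −1/(1!·0!·0!·0!·1!·2!) = -1/2
Σ = 1/2  ⇒  CG² = 4/15·1/2² = 1/15
CG = +√(1/15) = +0.258199

+0.258199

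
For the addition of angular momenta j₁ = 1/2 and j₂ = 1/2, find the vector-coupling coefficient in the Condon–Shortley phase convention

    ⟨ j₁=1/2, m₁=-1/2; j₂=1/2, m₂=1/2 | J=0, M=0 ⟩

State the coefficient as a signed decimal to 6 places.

j₁+j₂−J=1  J+j₁−j₂=0  J−j₁+j₂=0  j₁+j₂+J+1=2
(j₁±m₁, j₂±m₂, J±M) = (0,1,1,0,0,0)
P² = 1/2
sum k=1..1:
  [1] −1/1 = -1
S = -1
C² = P²·S² = 1/2 ; C = -0.707107

-0.707107  (= −√(1/2))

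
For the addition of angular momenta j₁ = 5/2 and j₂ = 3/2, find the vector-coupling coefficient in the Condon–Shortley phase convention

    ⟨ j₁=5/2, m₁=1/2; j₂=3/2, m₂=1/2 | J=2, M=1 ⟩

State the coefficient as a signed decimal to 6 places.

−√(25/84) ≈ -0.545545

√[5·2!3!1!/7! · 3!2!2!1!3!1!] = √(12/7)
  +(−1)^1/∏(1,1,1,1,2,0)! = -1/2  (running -1/2)
  +(−1)^2/∏(2,0,0,0,3,1)! = 1/12  (running -5/12)
⟨..|..⟩ = √(12/7)·(-5/12) = -0.545545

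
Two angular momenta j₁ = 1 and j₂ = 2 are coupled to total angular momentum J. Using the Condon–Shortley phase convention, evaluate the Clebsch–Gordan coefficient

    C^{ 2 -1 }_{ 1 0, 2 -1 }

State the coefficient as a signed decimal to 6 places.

+0.408248

√[5·1!1!3!/6! · 1!1!1!3!1!3!] = √(3/2)
  +(−1)^0/∏(0,1,1,1,0,2)! = 1/2  (running 1/2)
  +(−1)^1/∏(1,0,0,0,1,3)! = -1/6  (running 1/3)
⟨..|..⟩ = √(3/2)·(1/3) = +0.408248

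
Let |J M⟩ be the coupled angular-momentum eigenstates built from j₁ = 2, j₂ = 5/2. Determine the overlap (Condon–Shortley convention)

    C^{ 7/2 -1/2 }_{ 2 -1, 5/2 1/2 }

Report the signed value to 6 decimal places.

-0.557773  (= −√(14/45))

√[8·1!3!4!/9! · 1!3!3!2!3!4!] = √(1152/35)
  +(−1)^0/∏(0,1,3,3,0,1)! = 1/36  (running 1/36)
  +(−1)^1/∏(1,0,2,2,1,2)! = -1/8  (running -7/72)
⟨..|..⟩ = √(1152/35)·(-7/72) = -0.557773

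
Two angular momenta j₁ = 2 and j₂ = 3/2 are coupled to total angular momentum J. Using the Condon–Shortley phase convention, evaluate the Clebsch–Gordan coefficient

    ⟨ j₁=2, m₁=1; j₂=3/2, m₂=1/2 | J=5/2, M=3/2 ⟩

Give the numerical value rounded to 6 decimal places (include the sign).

+√(1/35) = +0.169031

√[6·1!3!2!/7! · 3!1!2!1!4!1!] = √(144/35)
  +(−1)^0/∏(0,1,1,2,2,0)! = 1/4  (running 1/4)
  +(−1)^1/∏(1,0,0,1,3,1)! = -1/6  (running 1/12)
⟨..|..⟩ = √(144/35)·(1/12) = +0.169031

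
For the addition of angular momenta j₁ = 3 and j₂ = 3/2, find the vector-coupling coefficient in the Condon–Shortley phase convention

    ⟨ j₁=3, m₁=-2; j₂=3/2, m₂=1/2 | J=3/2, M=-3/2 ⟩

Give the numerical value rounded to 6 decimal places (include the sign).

+0.534522  (= +√(2/7))

√[4·3!3!0!/7! · 1!5!2!1!0!3!] = √(288/7)
  +(−1)^2/∏(2,1,3,0,0,0)! = 1/12  (running 1/12)
⟨..|..⟩ = √(288/7)·(1/12) = +0.534522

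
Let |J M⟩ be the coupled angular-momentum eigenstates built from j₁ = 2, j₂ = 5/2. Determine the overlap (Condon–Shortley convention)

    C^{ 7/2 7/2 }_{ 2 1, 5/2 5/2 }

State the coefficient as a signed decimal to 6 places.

triangle: 1!*3!*4!/9! = 144/362880
(j±m)!: 3!*1!*5!*0!*7!*0! = 3628800
prefactor² = (2J+1)*Δ*N² = 11520
  k=1: −1/(1!*0!*0!*4!*3!*0!) = -1/144
Σ = -1/144  ⇒  CG² = 11520*(-1/144)² = 5/9
CG = −√(5/9) = -0.745356

-0.745356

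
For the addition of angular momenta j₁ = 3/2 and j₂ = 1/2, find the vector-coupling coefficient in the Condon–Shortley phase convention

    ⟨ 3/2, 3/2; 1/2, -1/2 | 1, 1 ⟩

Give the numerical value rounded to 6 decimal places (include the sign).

+√(3/4) ≈ +0.866025

triangle: 1!·2!·0!/4! = 2/24
(j±m)!: 3!·0!·0!·1!·2!·0! = 12
prefactor² = (2J+1)·Δ·N² = 3
  k=0: +1/(0!·1!·0!·0!·2!·0!) = 1/2
Σ = 1/2  ⇒  CG² = 3·1/2² = 3/4
CG = +√(3/4) = +0.866025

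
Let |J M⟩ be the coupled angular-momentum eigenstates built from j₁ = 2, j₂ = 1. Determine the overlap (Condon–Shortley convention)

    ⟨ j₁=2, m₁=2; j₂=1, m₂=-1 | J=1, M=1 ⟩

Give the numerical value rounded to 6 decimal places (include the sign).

j₁+j₂−J=2  J+j₁−j₂=2  J−j₁+j₂=0  j₁+j₂+J+1=5
(j₁±m₁, j₂±m₂, J±M) = (4,0,0,2,2,0)
P² = 48/5
sum k=0..0:
  [0] +1/4 = 1/4
S = 1/4
C² = P²·S² = 3/5 ; C = +0.774597

+0.774597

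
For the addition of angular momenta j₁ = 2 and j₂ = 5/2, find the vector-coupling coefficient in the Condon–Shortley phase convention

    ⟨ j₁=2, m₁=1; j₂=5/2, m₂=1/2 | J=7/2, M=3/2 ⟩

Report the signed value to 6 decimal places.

√[8·1!3!4!/9! · 3!1!3!2!5!2!] = √(384/7)
  +(−1)^0/∏(0,1,1,3,2,1)! = 1/12  (running 1/12)
  +(−1)^1/∏(1,0,0,2,3,2)! = -1/24  (running 1/24)
⟨..|..⟩ = √(384/7)·(1/24) = +0.308607

+√(2/21) = +0.308607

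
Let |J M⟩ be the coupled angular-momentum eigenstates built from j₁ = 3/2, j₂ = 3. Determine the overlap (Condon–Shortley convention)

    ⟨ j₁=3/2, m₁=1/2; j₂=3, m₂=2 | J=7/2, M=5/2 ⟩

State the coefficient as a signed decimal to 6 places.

-0.377964  (= −√(1/7))

j₁+j₂−J=1  J+j₁−j₂=2  J−j₁+j₂=5  j₁+j₂+J+1=9
(j₁±m₁, j₂±m₂, J±M) = (2,1,5,1,6,1)
P² = 6400/7
sum k=0..1:
  [0] +1/120 = 1/120
  [1] −1/48 = -1/48
S = -1/80
C² = P²·S² = 1/7 ; C = -0.377964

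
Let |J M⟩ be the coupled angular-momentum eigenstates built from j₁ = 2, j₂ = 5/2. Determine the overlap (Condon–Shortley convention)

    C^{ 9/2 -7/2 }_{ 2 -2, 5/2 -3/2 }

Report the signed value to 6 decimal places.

j₁+j₂−J=0  J+j₁−j₂=4  J−j₁+j₂=5  j₁+j₂+J+1=10
(j₁±m₁, j₂±m₂, J±M) = (0,4,1,4,1,8)
P² = 184320
sum k=0..0:
  [0] +1/576 = 1/576
S = 1/576
C² = P²·S² = 5/9 ; C = +0.745356

+√(5/9) ≈ +0.745356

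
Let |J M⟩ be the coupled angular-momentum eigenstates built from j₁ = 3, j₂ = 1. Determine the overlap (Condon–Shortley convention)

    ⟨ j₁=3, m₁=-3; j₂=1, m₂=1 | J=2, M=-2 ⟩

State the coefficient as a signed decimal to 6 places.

triangle: 2!·4!·0!/7! = 48/5040
(j±m)!: 0!·6!·2!·0!·0!·4! = 34560
prefactor² = (2J+1)·Δ·N² = 11520/7
  k=2: +1/(2!·0!·4!·0!·0!·0!) = 1/48
Σ = 1/48  ⇒  CG² = 11520/7·1/48² = 5/7
CG = +√(5/7) = +0.845154

+√(5/7) = +0.845154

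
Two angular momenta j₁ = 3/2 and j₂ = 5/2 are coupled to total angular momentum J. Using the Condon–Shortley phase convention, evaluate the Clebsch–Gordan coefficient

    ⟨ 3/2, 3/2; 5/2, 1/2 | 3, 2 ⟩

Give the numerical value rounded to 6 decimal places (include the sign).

+0.707107  (= +√(1/2))

√[7·1!2!4!/8! · 3!0!3!2!5!1!] = √(72)
  +(−1)^0/∏(0,1,0,3,2,1)! = 1/12  (running 1/12)
⟨..|..⟩ = √(72)·(1/12) = +0.707107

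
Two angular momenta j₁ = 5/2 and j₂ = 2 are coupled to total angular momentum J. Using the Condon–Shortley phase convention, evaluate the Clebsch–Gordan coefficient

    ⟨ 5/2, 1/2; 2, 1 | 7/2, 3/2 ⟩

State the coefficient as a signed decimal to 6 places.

√[8·1!4!3!/9! · 3!2!3!1!5!2!] = √(384/7)
  +(−1)^0/∏(0,1,2,3,2,0)! = 1/24  (running 1/24)
  +(−1)^1/∏(1,0,1,2,3,1)! = -1/12  (running -1/24)
⟨..|..⟩ = √(384/7)·(-1/24) = -0.308607

-0.308607  (= −√(2/21))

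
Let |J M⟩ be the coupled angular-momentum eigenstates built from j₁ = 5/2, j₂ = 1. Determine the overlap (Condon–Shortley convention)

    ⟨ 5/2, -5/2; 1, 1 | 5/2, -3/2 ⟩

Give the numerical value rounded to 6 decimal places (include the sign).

−√(2/7) ≈ -0.534522

j₁+j₂−J=1  J+j₁−j₂=4  J−j₁+j₂=1  j₁+j₂+J+1=7
(j₁±m₁, j₂±m₂, J±M) = (0,5,2,0,1,4)
P² = 1152/7
sum k=1..1:
  [1] −1/24 = -1/24
S = -1/24
C² = P²·S² = 2/7 ; C = -0.534522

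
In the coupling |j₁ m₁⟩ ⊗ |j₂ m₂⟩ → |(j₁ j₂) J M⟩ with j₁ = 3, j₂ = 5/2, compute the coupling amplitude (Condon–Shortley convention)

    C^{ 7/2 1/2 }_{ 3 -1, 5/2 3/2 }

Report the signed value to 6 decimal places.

√[8·2!4!3!/10! · 2!4!4!1!4!3!] = √(18432/175)
  +(−1)^1/∏(1,1,3,3,1,0)! = -1/36  (running -1/36)
  +(−1)^2/∏(2,0,2,2,2,1)! = 1/16  (running 5/144)
⟨..|..⟩ = √(18432/175)·(5/144) = +0.356348

+0.356348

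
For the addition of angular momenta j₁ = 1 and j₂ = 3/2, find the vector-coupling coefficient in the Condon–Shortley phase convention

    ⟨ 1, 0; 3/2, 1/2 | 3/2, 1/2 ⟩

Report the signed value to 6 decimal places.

−√(1/15) ≈ -0.258199

triangle: 1!·1!·2!/5! = 2/120
(j±m)!: 1!·1!·2!·1!·2!·1! = 4
prefactor² = (2J+1)·Δ·N² = 4/15
  k=0: +1/(0!·1!·1!·2!·0!·0!) = 1/2
  k=1: −1/(1!·0!·0!·1!·1!·1!) = -1
Σ = -1/2  ⇒  CG² = 4/15·(-1/2)² = 1/15
CG = −√(1/15) = -0.258199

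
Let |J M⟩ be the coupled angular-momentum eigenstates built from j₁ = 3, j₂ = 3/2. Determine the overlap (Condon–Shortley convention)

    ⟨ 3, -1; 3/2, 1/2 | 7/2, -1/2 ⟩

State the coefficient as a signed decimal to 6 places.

√[8·1!5!2!/9! · 2!4!2!1!3!4!] = √(512/7)
  +(−1)^0/∏(0,1,4,2,1,0)! = 1/48  (running 1/48)
  +(−1)^1/∏(1,0,3,1,2,1)! = -1/12  (running -1/16)
⟨..|..⟩ = √(512/7)·(-1/16) = -0.534522

-0.534522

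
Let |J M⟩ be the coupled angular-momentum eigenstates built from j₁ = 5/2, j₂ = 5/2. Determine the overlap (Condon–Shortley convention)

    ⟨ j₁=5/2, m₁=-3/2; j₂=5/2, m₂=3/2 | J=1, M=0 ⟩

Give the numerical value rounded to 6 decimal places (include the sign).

-0.358569

√[3·4!1!1!/7! · 1!4!4!1!1!1!] = √(288/35)
  +(−1)^3/∏(3,1,1,1,0,0)! = -1/6  (running -1/6)
  +(−1)^4/∏(4,0,0,0,1,1)! = 1/24  (running -1/8)
⟨..|..⟩ = √(288/35)·(-1/8) = -0.358569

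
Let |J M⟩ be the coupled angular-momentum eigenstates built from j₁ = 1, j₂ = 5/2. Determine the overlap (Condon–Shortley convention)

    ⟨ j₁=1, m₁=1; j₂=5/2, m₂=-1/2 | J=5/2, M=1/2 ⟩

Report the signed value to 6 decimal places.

j₁+j₂−J=1  J+j₁−j₂=1  J−j₁+j₂=4  j₁+j₂+J+1=7
(j₁±m₁, j₂±m₂, J±M) = (2,0,2,3,3,2)
P² = 288/35
sum k=0..0:
  [0] +1/4 = 1/4
S = 1/4
C² = P²·S² = 18/35 ; C = +0.717137

+0.717137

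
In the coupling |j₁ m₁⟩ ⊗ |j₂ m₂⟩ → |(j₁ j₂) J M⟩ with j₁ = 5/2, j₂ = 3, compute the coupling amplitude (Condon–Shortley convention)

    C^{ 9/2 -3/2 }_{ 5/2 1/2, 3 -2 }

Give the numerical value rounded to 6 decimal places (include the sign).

j₁+j₂−J=1  J+j₁−j₂=4  J−j₁+j₂=5  j₁+j₂+J+1=11
(j₁±m₁, j₂±m₂, J±M) = (3,2,1,5,3,6)
P² = 345600/77
sum k=0..1:
  [0] +1/96 = 1/96
  [1] −1/720 = -1/720
S = 13/1440
C² = P²·S² = 169/462 ; C = +0.604815

+0.604815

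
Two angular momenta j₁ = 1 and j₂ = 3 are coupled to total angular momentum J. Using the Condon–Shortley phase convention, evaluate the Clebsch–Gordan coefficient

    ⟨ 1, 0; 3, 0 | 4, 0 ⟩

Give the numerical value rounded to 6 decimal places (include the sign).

+0.755929  (= +√(4/7))

j₁+j₂−J=0  J+j₁−j₂=2  J−j₁+j₂=6  j₁+j₂+J+1=9
(j₁±m₁, j₂±m₂, J±M) = (1,1,3,3,4,4)
P² = 5184/7
sum k=0..0:
  [0] +1/36 = 1/36
S = 1/36
C² = P²·S² = 4/7 ; C = +0.755929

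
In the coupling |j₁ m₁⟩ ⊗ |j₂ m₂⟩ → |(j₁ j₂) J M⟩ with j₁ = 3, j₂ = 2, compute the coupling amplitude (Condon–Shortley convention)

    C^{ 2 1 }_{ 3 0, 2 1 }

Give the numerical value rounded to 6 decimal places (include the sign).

+0.534522

triangle: 3!*3!*1!/8! = 36/40320
(j±m)!: 3!*3!*3!*1!*3!*1! = 1296
prefactor² = (2J+1)*Δ*N² = 81/14
  k=2: +1/(2!*1!*1!*1!*2!*0!) = 1/4
  k=3: −1/(3!*0!*0!*0!*3!*1!) = -1/36
Σ = 2/9  ⇒  CG² = 81/14*2/9² = 2/7
CG = +√(2/7) = +0.534522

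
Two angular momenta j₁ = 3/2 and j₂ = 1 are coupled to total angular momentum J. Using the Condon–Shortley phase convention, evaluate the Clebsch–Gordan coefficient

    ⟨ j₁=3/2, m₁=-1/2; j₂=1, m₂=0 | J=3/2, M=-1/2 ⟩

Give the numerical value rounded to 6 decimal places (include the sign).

-0.258199  (= −√(1/15))

triangle: 1!*2!*1!/5! = 2/120
(j±m)!: 1!*2!*1!*1!*1!*2! = 4
prefactor² = (2J+1)*Δ*N² = 4/15
  k=0: +1/(0!*1!*2!*1!*0!*0!) = 1/2
  k=1: −1/(1!*0!*1!*0!*1!*1!) = -1
Σ = -1/2  ⇒  CG² = 4/15*(-1/2)² = 1/15
CG = −√(1/15) = -0.258199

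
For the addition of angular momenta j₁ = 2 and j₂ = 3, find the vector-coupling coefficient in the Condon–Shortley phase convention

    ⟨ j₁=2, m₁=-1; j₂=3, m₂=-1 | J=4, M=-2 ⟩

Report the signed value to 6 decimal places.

-0.188982

√[9·1!3!5!/10! · 1!3!2!4!2!6!] = √(5184/7)
  +(−1)^0/∏(0,1,3,2,0,3)! = 1/72  (running 1/72)
  +(−1)^1/∏(1,0,2,1,1,4)! = -1/48  (running -1/144)
⟨..|..⟩ = √(5184/7)·(-1/144) = -0.188982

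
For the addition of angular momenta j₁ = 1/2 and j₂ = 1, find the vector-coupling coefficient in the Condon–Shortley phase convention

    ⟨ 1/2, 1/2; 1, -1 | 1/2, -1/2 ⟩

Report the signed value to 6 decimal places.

+√(2/3) = +0.816497

j₁+j₂−J=1  J+j₁−j₂=0  J−j₁+j₂=1  j₁+j₂+J+1=3
(j₁±m₁, j₂±m₂, J±M) = (1,0,0,2,0,1)
P² = 2/3
sum k=0..0:
  [0] +1/1 = 1
S = 1
C² = P²·S² = 2/3 ; C = +0.816497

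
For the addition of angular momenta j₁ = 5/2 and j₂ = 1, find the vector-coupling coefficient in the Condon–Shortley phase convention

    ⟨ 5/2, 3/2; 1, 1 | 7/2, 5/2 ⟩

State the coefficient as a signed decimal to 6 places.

+√(5/7) ≈ +0.845154

j₁+j₂−J=0  J+j₁−j₂=5  J−j₁+j₂=2  j₁+j₂+J+1=8
(j₁±m₁, j₂±m₂, J±M) = (4,1,2,0,6,1)
P² = 11520/7
sum k=0..0:
  [0] +1/48 = 1/48
S = 1/48
C² = P²·S² = 5/7 ; C = +0.845154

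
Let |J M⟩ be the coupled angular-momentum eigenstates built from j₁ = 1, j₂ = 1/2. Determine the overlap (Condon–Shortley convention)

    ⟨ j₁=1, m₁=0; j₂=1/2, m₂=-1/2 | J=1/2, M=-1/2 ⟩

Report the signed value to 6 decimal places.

j₁+j₂−J=1  J+j₁−j₂=1  J−j₁+j₂=0  j₁+j₂+J+1=3
(j₁±m₁, j₂±m₂, J±M) = (1,1,0,1,0,1)
P² = 1/3
sum k=0..0:
  [0] +1/1 = 1
S = 1
C² = P²·S² = 1/3 ; C = +0.577350

+√(1/3) ≈ +0.577350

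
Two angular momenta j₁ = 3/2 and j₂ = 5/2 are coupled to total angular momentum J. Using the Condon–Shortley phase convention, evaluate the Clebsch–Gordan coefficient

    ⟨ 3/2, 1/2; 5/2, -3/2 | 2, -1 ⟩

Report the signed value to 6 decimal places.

triangle: 2!·1!·3!/7! = 12/5040
(j±m)!: 2!·1!·1!·4!·1!·3! = 288
prefactor² = (2J+1)·Δ·N² = 24/7
  k=0: +1/(0!·2!·1!·1!·0!·2!) = 1/4
  k=1: −1/(1!·1!·0!·0!·1!·3!) = -1/6
Σ = 1/12  ⇒  CG² = 24/7·1/12² = 1/42
CG = +√(1/42) = +0.154303

+0.154303  (= +√(1/42))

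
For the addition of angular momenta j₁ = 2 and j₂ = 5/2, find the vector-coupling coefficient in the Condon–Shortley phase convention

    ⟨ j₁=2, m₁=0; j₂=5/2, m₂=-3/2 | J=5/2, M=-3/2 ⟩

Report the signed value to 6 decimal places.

√[6·2!2!3!/8! · 2!2!1!4!1!4!] = √(288/35)
  +(−1)^0/∏(0,2,2,1,0,2)! = 1/8  (running 1/8)
  +(−1)^1/∏(1,1,1,0,1,3)! = -1/6  (running -1/24)
⟨..|..⟩ = √(288/35)·(-1/24) = -0.119523

-0.119523  (= −√(1/70))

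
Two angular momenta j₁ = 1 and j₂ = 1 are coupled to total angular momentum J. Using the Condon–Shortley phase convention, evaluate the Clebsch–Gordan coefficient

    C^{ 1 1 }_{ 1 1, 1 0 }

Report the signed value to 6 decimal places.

√[3·1!1!1!/4! · 2!0!1!1!2!0!] = √(1/2)
  +(−1)^0/∏(0,1,0,1,1,0)! = 1  (running 1)
⟨..|..⟩ = √(1/2)·(1) = +0.707107

+0.707107  (= +√(1/2))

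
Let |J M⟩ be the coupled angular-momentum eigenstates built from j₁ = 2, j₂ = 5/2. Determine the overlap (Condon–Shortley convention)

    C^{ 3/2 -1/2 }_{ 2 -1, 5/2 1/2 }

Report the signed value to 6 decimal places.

+√(5/21) = +0.487950

√[4·3!1!2!/7! · 1!3!3!2!1!2!] = √(48/35)
  +(−1)^2/∏(2,1,1,1,0,1)! = 1/2  (running 1/2)
  +(−1)^3/∏(3,0,0,0,1,2)! = -1/12  (running 5/12)
⟨..|..⟩ = √(48/35)·(5/12) = +0.487950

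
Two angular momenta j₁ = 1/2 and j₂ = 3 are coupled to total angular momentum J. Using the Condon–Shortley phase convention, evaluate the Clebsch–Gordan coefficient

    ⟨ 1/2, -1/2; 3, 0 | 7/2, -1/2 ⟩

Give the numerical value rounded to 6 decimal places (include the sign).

√[8·0!1!6!/8! · 0!1!3!3!3!4!] = √(5184/7)
  +(−1)^0/∏(0,0,1,3,0,3)! = 1/36  (running 1/36)
⟨..|..⟩ = √(5184/7)·(1/36) = +0.755929

+0.755929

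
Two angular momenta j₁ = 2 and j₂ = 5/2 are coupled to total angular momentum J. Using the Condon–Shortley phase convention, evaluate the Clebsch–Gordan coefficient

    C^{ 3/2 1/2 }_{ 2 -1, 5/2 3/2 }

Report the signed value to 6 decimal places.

√[4·3!1!2!/7! · 1!3!4!1!2!1!] = √(96/35)
  +(−1)^2/∏(2,1,1,2,0,0)! = 1/4  (running 1/4)
  +(−1)^3/∏(3,0,0,1,1,1)! = -1/6  (running 1/12)
⟨..|..⟩ = √(96/35)·(1/12) = +0.138013

+0.138013  (= +√(2/105))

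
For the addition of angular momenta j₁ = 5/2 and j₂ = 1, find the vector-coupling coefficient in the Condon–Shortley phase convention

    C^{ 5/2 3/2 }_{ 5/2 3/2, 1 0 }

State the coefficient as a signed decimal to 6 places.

√[6·1!4!1!/7! · 4!1!1!1!4!1!] = √(576/35)
  +(−1)^0/∏(0,1,1,1,3,0)! = 1/6  (running 1/6)
  +(−1)^1/∏(1,0,0,0,4,1)! = -1/24  (running 1/8)
⟨..|..⟩ = √(576/35)·(1/8) = +0.507093

+0.507093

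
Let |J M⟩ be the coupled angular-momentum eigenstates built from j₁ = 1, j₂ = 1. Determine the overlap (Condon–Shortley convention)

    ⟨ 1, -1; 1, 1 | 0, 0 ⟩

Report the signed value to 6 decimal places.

triangle: 2!*0!*0!/3! = 2/6
(j±m)!: 0!*2!*2!*0!*0!*0! = 4
prefactor² = (2J+1)*Δ*N² = 4/3
  k=2: +1/(2!*0!*0!*0!*0!*0!) = 1/2
Σ = 1/2  ⇒  CG² = 4/3*1/2² = 1/3
CG = +√(1/3) = +0.577350

+√(1/3) = +0.577350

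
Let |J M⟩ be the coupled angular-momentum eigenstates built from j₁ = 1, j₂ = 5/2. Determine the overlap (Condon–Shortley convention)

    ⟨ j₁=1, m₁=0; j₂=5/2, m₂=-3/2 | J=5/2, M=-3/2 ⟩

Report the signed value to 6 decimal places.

√[6·1!1!4!/7! · 1!1!1!4!1!4!] = √(576/35)
  +(−1)^0/∏(0,1,1,1,0,3)! = 1/6  (running 1/6)
  +(−1)^1/∏(1,0,0,0,1,4)! = -1/24  (running 1/8)
⟨..|..⟩ = √(576/35)·(1/8) = +0.507093

+√(9/35) = +0.507093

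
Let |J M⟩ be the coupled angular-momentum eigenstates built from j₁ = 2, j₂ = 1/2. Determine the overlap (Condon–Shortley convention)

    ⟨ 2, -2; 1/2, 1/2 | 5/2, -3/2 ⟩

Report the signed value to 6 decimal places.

triangle: 0!·4!·1!/6! = 24/720
(j±m)!: 0!·4!·1!·0!·1!·4! = 576
prefactor² = (2J+1)·Δ·N² = 576/5
  k=0: +1/(0!·0!·4!·1!·0!·0!) = 1/24
Σ = 1/24  ⇒  CG² = 576/5·1/24² = 1/5
CG = +√(1/5) = +0.447214

+0.447214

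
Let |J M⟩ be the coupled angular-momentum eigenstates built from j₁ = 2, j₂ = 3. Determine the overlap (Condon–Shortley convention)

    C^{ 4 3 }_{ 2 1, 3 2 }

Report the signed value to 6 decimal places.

j₁+j₂−J=1  J+j₁−j₂=3  J−j₁+j₂=5  j₁+j₂+J+1=10
(j₁±m₁, j₂±m₂, J±M) = (3,1,5,1,7,1)
P² = 6480
sum k=0..1:
  [0] +1/240 = 1/240
  [1] −1/144 = -1/144
S = -1/360
C² = P²·S² = 1/20 ; C = -0.223607

−√(1/20) ≈ -0.223607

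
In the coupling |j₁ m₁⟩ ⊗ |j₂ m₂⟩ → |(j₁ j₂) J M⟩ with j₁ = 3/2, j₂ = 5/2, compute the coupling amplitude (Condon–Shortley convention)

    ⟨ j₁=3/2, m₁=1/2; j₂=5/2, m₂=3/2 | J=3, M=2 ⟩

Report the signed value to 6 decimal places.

−√(1/12) ≈ -0.288675

√[7·1!2!4!/8! · 2!1!4!1!5!1!] = √(48)
  +(−1)^0/∏(0,1,1,4,1,0)! = 1/24  (running 1/24)
  +(−1)^1/∏(1,0,0,3,2,1)! = -1/12  (running -1/24)
⟨..|..⟩ = √(48)·(-1/24) = -0.288675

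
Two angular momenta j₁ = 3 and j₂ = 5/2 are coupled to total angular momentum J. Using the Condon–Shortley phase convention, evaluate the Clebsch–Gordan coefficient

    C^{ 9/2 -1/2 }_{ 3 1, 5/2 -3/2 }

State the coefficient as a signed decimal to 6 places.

j₁+j₂−J=1  J+j₁−j₂=5  J−j₁+j₂=4  j₁+j₂+J+1=11
(j₁±m₁, j₂±m₂, J±M) = (4,2,1,4,4,5)
P² = 184320/77
sum k=0..1:
  [0] +1/72 = 1/72
  [1] −1/576 = -1/576
S = 7/576
C² = P²·S² = 35/99 ; C = +0.594588

+0.594588  (= +√(35/99))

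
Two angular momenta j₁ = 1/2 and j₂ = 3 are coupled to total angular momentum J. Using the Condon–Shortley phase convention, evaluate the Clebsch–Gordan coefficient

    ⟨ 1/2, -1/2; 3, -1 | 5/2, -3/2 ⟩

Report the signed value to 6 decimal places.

−√(2/7) = -0.534522

triangle: 1!·0!·5!/7! = 120/5040
(j±m)!: 0!·1!·2!·4!·1!·4! = 1152
prefactor² = (2J+1)·Δ·N² = 1152/7
  k=1: −1/(1!·0!·0!·1!·0!·4!) = -1/24
Σ = -1/24  ⇒  CG² = 1152/7·(-1/24)² = 2/7
CG = −√(2/7) = -0.534522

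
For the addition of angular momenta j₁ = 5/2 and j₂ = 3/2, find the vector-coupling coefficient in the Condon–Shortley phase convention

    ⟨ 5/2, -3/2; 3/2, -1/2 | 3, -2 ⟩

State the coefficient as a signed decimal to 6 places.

j₁+j₂−J=1  J+j₁−j₂=4  J−j₁+j₂=2  j₁+j₂+J+1=8
(j₁±m₁, j₂±m₂, J±M) = (1,4,1,2,1,5)
P² = 48
sum k=0..1:
  [0] +1/24 = 1/24
  [1] −1/12 = -1/12
S = -1/24
C² = P²·S² = 1/12 ; C = -0.288675

-0.288675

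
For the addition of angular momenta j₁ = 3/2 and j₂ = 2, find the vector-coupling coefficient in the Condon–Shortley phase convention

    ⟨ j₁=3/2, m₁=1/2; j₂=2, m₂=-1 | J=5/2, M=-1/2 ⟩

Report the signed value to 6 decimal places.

+√(5/14) = +0.597614

j₁+j₂−J=1  J+j₁−j₂=2  J−j₁+j₂=3  j₁+j₂+J+1=7
(j₁±m₁, j₂±m₂, J±M) = (2,1,1,3,2,3)
P² = 72/35
sum k=0..1:
  [0] +1/2 = 1/2
  [1] −1/12 = -1/12
S = 5/12
C² = P²·S² = 5/14 ; C = +0.597614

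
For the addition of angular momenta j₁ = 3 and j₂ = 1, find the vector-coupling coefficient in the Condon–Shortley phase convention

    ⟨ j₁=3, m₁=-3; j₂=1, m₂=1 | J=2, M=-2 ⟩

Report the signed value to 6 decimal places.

triangle: 2!*4!*0!/7! = 48/5040
(j±m)!: 0!*6!*2!*0!*0!*4! = 34560
prefactor² = (2J+1)*Δ*N² = 11520/7
  k=2: +1/(2!*0!*4!*0!*0!*0!) = 1/48
Σ = 1/48  ⇒  CG² = 11520/7*1/48² = 5/7
CG = +√(5/7) = +0.845154

+√(5/7) ≈ +0.845154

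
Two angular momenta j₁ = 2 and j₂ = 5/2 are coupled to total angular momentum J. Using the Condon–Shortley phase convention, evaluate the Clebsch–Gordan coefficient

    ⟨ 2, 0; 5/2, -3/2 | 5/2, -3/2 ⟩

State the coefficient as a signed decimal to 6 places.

√[6·2!2!3!/8! · 2!2!1!4!1!4!] = √(288/35)
  +(−1)^0/∏(0,2,2,1,0,2)! = 1/8  (running 1/8)
  +(−1)^1/∏(1,1,1,0,1,3)! = -1/6  (running -1/24)
⟨..|..⟩ = √(288/35)·(-1/24) = -0.119523

-0.119523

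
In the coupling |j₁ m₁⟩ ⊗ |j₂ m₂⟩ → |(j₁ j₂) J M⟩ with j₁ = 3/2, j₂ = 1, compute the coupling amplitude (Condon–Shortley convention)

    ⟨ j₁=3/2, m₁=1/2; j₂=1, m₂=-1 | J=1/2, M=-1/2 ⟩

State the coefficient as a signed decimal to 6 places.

j₁+j₂−J=2  J+j₁−j₂=1  J−j₁+j₂=0  j₁+j₂+J+1=4
(j₁±m₁, j₂±m₂, J±M) = (2,1,0,2,0,1)
P² = 2/3
sum k=0..0:
  [0] +1/2 = 1/2
S = 1/2
C² = P²·S² = 1/6 ; C = +0.408248

+0.408248  (= +√(1/6))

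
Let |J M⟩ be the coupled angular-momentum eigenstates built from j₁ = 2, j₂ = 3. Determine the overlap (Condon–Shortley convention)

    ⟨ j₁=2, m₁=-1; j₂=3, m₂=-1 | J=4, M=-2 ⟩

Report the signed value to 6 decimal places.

√[9·1!3!5!/10! · 1!3!2!4!2!6!] = √(5184/7)
  +(−1)^0/∏(0,1,3,2,0,3)! = 1/72  (running 1/72)
  +(−1)^1/∏(1,0,2,1,1,4)! = -1/48  (running -1/144)
⟨..|..⟩ = √(5184/7)·(-1/144) = -0.188982

-0.188982  (= −√(1/28))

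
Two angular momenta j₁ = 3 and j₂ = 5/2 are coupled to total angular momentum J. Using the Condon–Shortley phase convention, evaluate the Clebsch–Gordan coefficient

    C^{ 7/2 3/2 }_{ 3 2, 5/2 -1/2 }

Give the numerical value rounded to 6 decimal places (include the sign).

+0.308607  (= +√(2/21))

j₁+j₂−J=2  J+j₁−j₂=4  J−j₁+j₂=3  j₁+j₂+J+1=10
(j₁±m₁, j₂±m₂, J±M) = (5,1,2,3,5,2)
P² = 1536/7
sum k=0..1:
  [0] +1/24 = 1/24
  [1] −1/48 = -1/48
S = 1/48
C² = P²·S² = 2/21 ; C = +0.308607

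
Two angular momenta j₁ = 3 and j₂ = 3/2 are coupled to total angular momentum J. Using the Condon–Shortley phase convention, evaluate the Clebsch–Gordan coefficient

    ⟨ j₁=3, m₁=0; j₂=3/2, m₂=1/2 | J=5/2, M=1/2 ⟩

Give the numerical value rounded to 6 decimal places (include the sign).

√[6·2!4!1!/8! · 3!3!2!1!3!2!] = √(216/35)
  +(−1)^1/∏(1,1,2,1,2,0)! = -1/4  (running -1/4)
  +(−1)^2/∏(2,0,1,0,3,1)! = 1/12  (running -1/6)
⟨..|..⟩ = √(216/35)·(-1/6) = -0.414039

−√(6/35) ≈ -0.414039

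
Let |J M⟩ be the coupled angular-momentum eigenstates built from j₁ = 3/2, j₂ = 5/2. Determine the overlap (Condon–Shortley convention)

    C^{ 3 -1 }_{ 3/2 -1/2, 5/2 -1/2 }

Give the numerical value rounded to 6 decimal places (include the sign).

-0.129099  (= −√(1/60))

j₁+j₂−J=1  J+j₁−j₂=2  J−j₁+j₂=4  j₁+j₂+J+1=8
(j₁±m₁, j₂±m₂, J±M) = (1,2,2,3,2,4)
P² = 48/5
sum k=0..1:
  [0] +1/8 = 1/8
  [1] −1/6 = -1/6
S = -1/24
C² = P²·S² = 1/60 ; C = -0.129099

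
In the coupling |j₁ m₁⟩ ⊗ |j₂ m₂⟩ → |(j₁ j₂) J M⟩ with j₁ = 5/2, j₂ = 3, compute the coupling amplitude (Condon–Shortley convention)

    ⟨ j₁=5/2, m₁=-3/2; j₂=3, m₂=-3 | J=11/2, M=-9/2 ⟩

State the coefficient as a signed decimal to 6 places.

triangle: 0!·5!·6!/12! = 86400/479001600
(j±m)!: 1!·4!·0!·6!·1!·10! = 62705664000
prefactor² = (2J+1)·Δ·N² = 1492992000/11
  k=0: +1/(0!·0!·4!·0!·1!·6!) = 1/17280
Σ = 1/17280  ⇒  CG² = 1492992000/11·1/17280² = 5/11
CG = +√(5/11) = +0.674200

+0.674200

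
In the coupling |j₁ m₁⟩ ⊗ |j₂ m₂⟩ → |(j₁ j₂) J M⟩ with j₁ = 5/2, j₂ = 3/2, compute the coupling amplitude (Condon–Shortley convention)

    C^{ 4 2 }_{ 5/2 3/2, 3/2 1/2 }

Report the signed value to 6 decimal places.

+0.731925

√[9·0!5!3!/9! · 4!1!2!1!6!2!] = √(8640/7)
  +(−1)^0/∏(0,0,1,2,4,1)! = 1/48  (running 1/48)
⟨..|..⟩ = √(8640/7)·(1/48) = +0.731925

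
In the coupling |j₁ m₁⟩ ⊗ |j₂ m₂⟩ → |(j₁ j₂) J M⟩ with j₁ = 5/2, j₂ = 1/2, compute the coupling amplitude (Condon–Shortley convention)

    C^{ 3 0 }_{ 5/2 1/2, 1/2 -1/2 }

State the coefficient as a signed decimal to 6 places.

+√(1/2) ≈ +0.707107

j₁+j₂−J=0  J+j₁−j₂=5  J−j₁+j₂=1  j₁+j₂+J+1=7
(j₁±m₁, j₂±m₂, J±M) = (3,2,0,1,3,3)
P² = 72
sum k=0..0:
  [0] +1/12 = 1/12
S = 1/12
C² = P²·S² = 1/2 ; C = +0.707107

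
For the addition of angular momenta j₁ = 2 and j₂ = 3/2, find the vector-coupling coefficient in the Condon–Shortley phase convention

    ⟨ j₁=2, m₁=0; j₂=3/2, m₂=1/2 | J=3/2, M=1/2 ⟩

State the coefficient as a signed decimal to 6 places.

j₁+j₂−J=2  J+j₁−j₂=2  J−j₁+j₂=1  j₁+j₂+J+1=6
(j₁±m₁, j₂±m₂, J±M) = (2,2,2,1,2,1)
P² = 16/45
sum k=1..2:
  [1] −1/1 = -1
  [2] +1/4 = 1/4
S = -3/4
C² = P²·S² = 1/5 ; C = -0.447214

−√(1/5) = -0.447214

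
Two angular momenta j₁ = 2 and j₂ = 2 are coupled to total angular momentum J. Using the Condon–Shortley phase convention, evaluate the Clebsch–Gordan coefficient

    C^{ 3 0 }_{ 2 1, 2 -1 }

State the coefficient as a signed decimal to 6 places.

j₁+j₂−J=1  J+j₁−j₂=3  J−j₁+j₂=3  j₁+j₂+J+1=8
(j₁±m₁, j₂±m₂, J±M) = (3,1,1,3,3,3)
P² = 81/10
sum k=0..1:
  [0] +1/4 = 1/4
  [1] −1/36 = -1/36
S = 2/9
C² = P²·S² = 2/5 ; C = +0.632456

+√(2/5) = +0.632456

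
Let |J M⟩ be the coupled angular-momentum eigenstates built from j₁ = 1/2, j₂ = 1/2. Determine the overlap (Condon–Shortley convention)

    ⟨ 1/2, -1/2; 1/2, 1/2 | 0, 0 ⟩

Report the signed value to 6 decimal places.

−√(1/2) ≈ -0.707107

√[1·1!0!0!/2! · 0!1!1!0!0!0!] = √(1/2)
  +(−1)^1/∏(1,0,0,0,0,0)! = -1  (running -1)
⟨..|..⟩ = √(1/2)·(-1) = -0.707107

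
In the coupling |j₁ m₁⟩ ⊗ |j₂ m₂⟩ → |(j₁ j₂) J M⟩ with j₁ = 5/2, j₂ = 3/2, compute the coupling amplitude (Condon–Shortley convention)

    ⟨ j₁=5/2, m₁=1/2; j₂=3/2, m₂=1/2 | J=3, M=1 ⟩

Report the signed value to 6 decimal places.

j₁+j₂−J=1  J+j₁−j₂=4  J−j₁+j₂=2  j₁+j₂+J+1=8
(j₁±m₁, j₂±m₂, J±M) = (3,2,2,1,4,2)
P² = 48/5
sum k=0..1:
  [0] +1/8 = 1/8
  [1] −1/6 = -1/6
S = -1/24
C² = P²·S² = 1/60 ; C = -0.129099

−√(1/60) ≈ -0.129099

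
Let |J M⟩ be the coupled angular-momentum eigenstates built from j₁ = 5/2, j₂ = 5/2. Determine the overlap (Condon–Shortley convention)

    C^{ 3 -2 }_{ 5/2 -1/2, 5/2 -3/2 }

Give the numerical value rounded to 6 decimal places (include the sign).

√[7·2!3!3!/9! · 2!3!1!4!1!5!] = √(48)
  +(−1)^0/∏(0,2,3,1,0,2)! = 1/24  (running 1/24)
  +(−1)^1/∏(1,1,2,0,1,3)! = -1/12  (running -1/24)
⟨..|..⟩ = √(48)·(-1/24) = -0.288675

-0.288675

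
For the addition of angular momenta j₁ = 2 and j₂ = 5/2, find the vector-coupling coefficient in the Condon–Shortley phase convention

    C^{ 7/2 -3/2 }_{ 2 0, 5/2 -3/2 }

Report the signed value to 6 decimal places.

+0.534522

triangle: 1!*3!*4!/9! = 144/362880
(j±m)!: 2!*2!*1!*4!*2!*5! = 23040
prefactor² = (2J+1)*Δ*N² = 512/7
  k=0: +1/(0!*1!*2!*1!*1!*3!) = 1/12
  k=1: −1/(1!*0!*1!*0!*2!*4!) = -1/48
Σ = 1/16  ⇒  CG² = 512/7*1/16² = 2/7
CG = +√(2/7) = +0.534522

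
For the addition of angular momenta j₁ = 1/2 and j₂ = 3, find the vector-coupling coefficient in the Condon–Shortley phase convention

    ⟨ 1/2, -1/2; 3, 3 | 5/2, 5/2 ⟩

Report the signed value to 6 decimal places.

-0.925820  (= −√(6/7))

√[6·1!0!5!/7! · 0!1!6!0!5!0!] = √(86400/7)
  +(−1)^1/∏(1,0,0,5,0,0)! = -1/120  (running -1/120)
⟨..|..⟩ = √(86400/7)·(-1/120) = -0.925820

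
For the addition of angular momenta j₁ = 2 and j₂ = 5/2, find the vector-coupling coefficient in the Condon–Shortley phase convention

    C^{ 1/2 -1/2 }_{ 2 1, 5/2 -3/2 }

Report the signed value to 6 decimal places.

√[2·4!0!1!/6! · 3!1!1!4!0!1!] = √(48/5)
  +(−1)^1/∏(1,3,0,0,0,1)! = -1/6  (running -1/6)
⟨..|..⟩ = √(48/5)·(-1/6) = -0.516398

−√(4/15) = -0.516398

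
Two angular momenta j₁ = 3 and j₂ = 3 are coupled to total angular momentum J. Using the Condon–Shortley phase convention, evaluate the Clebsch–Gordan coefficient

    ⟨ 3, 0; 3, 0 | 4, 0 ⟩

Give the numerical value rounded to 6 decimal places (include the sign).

√[9·2!4!4!/11! · 3!3!3!3!4!4!] = √(373248/1925)
  +(−1)^0/∏(0,2,3,3,1,1)! = 1/72  (running 1/72)
  +(−1)^1/∏(1,1,2,2,2,2)! = -1/16  (running -7/144)
  +(−1)^2/∏(2,0,1,1,3,3)! = 1/72  (running -5/144)
⟨..|..⟩ = √(373248/1925)·(-5/144) = -0.483494

−√(18/77) ≈ -0.483494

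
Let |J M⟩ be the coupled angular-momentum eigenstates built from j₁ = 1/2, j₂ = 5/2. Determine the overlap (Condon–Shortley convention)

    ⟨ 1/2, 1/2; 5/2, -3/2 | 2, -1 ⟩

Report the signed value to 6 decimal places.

+0.816497

√[5·1!0!4!/6! · 1!0!1!4!1!3!] = √(24)
  +(−1)^0/∏(0,1,0,1,0,3)! = 1/6  (running 1/6)
⟨..|..⟩ = √(24)·(1/6) = +0.816497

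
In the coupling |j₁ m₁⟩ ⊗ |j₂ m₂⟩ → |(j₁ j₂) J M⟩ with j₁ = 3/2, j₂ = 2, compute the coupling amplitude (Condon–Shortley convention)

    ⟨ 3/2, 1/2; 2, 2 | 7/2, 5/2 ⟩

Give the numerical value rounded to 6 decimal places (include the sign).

+√(3/7) ≈ +0.654654

j₁+j₂−J=0  J+j₁−j₂=3  J−j₁+j₂=4  j₁+j₂+J+1=8
(j₁±m₁, j₂±m₂, J±M) = (2,1,4,0,6,1)
P² = 6912/7
sum k=0..0:
  [0] +1/48 = 1/48
S = 1/48
C² = P²·S² = 3/7 ; C = +0.654654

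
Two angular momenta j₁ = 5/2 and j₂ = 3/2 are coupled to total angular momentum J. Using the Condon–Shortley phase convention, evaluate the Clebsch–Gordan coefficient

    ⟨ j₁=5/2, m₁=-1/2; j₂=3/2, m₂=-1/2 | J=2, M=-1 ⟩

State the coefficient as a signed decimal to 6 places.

√[5·2!3!1!/7! · 2!3!1!2!1!3!] = √(12/7)
  +(−1)^0/∏(0,2,3,1,0,0)! = 1/12  (running 1/12)
  +(−1)^1/∏(1,1,2,0,1,1)! = -1/2  (running -5/12)
⟨..|..⟩ = √(12/7)·(-5/12) = -0.545545

−√(25/84) = -0.545545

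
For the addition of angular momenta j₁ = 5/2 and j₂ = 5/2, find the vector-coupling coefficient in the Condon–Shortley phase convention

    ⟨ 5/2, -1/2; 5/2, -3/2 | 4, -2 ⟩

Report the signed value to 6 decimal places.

triangle: 1!×4!×4!/10! = 576/3628800
(j±m)!: 2!×3!×1!×4!×2!×6! = 414720
prefactor² = (2J+1)×Δ×N² = 20736/35
  k=0: +1/(0!×1!×3!×1!×1!×3!) = 1/36
  k=1: −1/(1!×0!×2!×0!×2!×4!) = -1/96
Σ = 5/288  ⇒  CG² = 20736/35×5/288² = 5/28
CG = +√(5/28) = +0.422577

+√(5/28) ≈ +0.422577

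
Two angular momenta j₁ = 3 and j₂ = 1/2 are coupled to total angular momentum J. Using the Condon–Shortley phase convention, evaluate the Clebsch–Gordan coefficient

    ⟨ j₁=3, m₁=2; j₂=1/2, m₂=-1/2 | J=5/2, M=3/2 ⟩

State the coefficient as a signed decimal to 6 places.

triangle: 1!·5!·0!/7! = 120/5040
(j±m)!: 5!·1!·0!·1!·4!·1! = 2880
prefactor² = (2J+1)·Δ·N² = 2880/7
  k=0: +1/(0!·1!·1!·0!·4!·0!) = 1/24
Σ = 1/24  ⇒  CG² = 2880/7·1/24² = 5/7
CG = +√(5/7) = +0.845154

+0.845154  (= +√(5/7))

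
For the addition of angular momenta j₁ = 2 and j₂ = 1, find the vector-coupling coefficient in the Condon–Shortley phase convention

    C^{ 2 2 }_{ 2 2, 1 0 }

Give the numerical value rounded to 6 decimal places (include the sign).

+0.816497

triangle: 1!*3!*1!/6! = 6/720
(j±m)!: 4!*0!*1!*1!*4!*0! = 576
prefactor² = (2J+1)*Δ*N² = 24
  k=0: +1/(0!*1!*0!*1!*3!*0!) = 1/6
Σ = 1/6  ⇒  CG² = 24*1/6² = 2/3
CG = +√(2/3) = +0.816497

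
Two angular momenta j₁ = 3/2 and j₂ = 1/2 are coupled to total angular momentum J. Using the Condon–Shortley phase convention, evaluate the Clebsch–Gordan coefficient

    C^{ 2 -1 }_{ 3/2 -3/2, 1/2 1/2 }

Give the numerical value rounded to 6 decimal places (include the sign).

+0.500000

√[5·0!3!1!/5! · 0!3!1!0!1!3!] = √(9)
  +(−1)^0/∏(0,0,3,1,0,0)! = 1/6  (running 1/6)
⟨..|..⟩ = √(9)·(1/6) = +0.500000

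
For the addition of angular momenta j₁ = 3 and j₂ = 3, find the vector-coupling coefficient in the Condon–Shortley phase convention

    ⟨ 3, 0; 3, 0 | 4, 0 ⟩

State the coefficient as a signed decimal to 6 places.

-0.483494

√[9·2!4!4!/11! · 3!3!3!3!4!4!] = √(373248/1925)
  +(−1)^0/∏(0,2,3,3,1,1)! = 1/72  (running 1/72)
  +(−1)^1/∏(1,1,2,2,2,2)! = -1/16  (running -7/144)
  +(−1)^2/∏(2,0,1,1,3,3)! = 1/72  (running -5/144)
⟨..|..⟩ = √(373248/1925)·(-5/144) = -0.483494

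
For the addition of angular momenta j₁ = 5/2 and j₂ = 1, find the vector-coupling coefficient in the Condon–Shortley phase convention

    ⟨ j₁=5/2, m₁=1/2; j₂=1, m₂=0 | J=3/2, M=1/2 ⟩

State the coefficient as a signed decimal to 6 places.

-0.632456  (= −√(2/5))

j₁+j₂−J=2  J+j₁−j₂=3  J−j₁+j₂=0  j₁+j₂+J+1=6
(j₁±m₁, j₂±m₂, J±M) = (3,2,1,1,2,1)
P² = 8/5
sum k=1..1:
  [1] −1/2 = -1/2
S = -1/2
C² = P²·S² = 2/5 ; C = -0.632456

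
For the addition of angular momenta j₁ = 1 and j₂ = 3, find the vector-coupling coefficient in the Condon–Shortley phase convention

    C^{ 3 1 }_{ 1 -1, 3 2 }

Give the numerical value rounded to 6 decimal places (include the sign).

√[7·1!1!5!/8! · 0!2!5!1!4!2!] = √(240)
  +(−1)^1/∏(1,0,1,4,0,1)! = -1/24  (running -1/24)
⟨..|..⟩ = √(240)·(-1/24) = -0.645497

−√(5/12) = -0.645497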